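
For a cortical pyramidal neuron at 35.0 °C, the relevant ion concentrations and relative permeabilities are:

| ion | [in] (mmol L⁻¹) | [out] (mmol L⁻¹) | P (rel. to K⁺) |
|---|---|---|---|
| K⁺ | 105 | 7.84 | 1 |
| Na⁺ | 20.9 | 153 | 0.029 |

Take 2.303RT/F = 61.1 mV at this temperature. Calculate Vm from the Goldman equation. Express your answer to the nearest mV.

-57 mV

Vm = 61.1 · log₁₀[(Σ P·[cation]ₒ + Σ P·[anion]ᵢ) / (Σ P·[cation]ᵢ + Σ P·[anion]ₒ)]
Numerator = 1×7.84 + 0.029×153 = 12.28
Denominator = 1×105 + 0.029×20.9 = 105.6
Vm = 61.1 · log₁₀(0.11625) = 61.1 × (-0.9346) = -57.10 mV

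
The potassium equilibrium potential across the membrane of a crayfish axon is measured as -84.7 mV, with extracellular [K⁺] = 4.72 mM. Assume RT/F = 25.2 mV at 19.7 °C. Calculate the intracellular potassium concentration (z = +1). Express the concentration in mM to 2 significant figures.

140 mM

Nernst: E = (25.2/1) · ln([out]/[in]), so ln([out]/[in]) = -84.7 × 1 / 25.2 = -3.3611.
[out]/[in] = e^(-3.3611) = 0.0347.
[in] = 4.72 / 0.0347 = 136 mM.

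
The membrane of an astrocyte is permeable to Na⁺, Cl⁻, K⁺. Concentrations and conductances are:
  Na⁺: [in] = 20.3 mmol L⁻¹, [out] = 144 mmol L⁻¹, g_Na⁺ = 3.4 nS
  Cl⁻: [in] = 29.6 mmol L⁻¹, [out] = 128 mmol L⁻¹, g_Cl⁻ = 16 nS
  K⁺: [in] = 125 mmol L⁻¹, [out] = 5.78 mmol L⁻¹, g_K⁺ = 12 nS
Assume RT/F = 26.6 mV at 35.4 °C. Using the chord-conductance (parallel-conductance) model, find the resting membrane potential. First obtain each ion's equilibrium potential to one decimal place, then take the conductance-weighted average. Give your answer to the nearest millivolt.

-45 mV

E_Na⁺ = (26.6/1)·ln(144/20.3) = 52.1 mV
E_Cl⁻ = (26.6/-1)·ln(128/29.6) = -38.9 mV
E_K⁺ = (26.6/1)·ln(5.78/125) = -81.8 mV
Vm = (Σ gᵢEᵢ)/(Σ gᵢ) = (3.4·52.1 + 16·-38.9 + 12·-81.8) / (3.4 + 16 + 12)
= -1426.86 / 31.4 = -45.44 mV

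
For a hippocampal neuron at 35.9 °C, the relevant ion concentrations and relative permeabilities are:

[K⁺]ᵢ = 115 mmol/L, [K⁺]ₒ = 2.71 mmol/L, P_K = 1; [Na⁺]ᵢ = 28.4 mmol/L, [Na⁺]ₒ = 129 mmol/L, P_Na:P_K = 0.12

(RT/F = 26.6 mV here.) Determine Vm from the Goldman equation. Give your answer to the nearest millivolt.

-50 mV

Vm = 26.6 · ln[(Σ P·[cation]ₒ + Σ P·[anion]ᵢ) / (Σ P·[cation]ᵢ + Σ P·[anion]ₒ)]
Numerator = 1×2.71 + 0.12×129 = 18.19
Denominator = 1×115 + 0.12×28.4 = 118.4
Vm = 26.6 · ln(0.15362) = 26.6 × (-1.8733) = -49.83 mV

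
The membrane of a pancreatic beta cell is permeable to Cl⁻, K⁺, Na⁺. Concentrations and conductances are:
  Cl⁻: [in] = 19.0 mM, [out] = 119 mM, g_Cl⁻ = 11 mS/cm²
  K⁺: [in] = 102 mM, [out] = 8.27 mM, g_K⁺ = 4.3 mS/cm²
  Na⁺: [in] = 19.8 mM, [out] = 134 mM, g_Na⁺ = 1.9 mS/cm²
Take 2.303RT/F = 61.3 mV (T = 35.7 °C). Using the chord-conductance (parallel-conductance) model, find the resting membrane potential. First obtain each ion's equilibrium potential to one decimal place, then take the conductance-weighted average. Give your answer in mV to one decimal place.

-42.3 mV

E_Cl⁻ = (61.3/-1)·log₁₀(119/19.0) = -48.8 mV
E_K⁺ = (61.3/1)·log₁₀(8.27/102) = -66.9 mV
E_Na⁺ = (61.3/1)·log₁₀(134/19.8) = 50.9 mV
Vm = (Σ gᵢEᵢ)/(Σ gᵢ) = (11·-48.8 + 4.3·-66.9 + 1.9·50.9) / (11 + 4.3 + 1.9)
= -727.76 / 17.2 = -42.31 mV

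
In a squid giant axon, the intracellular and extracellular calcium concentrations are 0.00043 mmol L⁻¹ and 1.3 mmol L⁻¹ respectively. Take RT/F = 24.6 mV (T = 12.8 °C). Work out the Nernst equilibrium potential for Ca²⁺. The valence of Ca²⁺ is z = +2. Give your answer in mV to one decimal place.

98.6 mV

E = (24.6/z) · ln([Ca²⁺]_out/[Ca²⁺]_in) with z = +2.
= (24.6/2) · ln(1.3/0.00043) = 12.30 · ln(3023)
= 12.30 · (8.0141) = 98.57 mV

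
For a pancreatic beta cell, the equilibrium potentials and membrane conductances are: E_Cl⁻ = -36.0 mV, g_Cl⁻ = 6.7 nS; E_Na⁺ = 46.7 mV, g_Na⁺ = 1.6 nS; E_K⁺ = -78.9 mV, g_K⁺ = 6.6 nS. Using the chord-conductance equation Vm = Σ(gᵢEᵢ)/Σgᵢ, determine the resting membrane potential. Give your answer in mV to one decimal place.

Σ gᵢEᵢ = 6.7·(-36.0) + 1.6·(46.7) + 6.6·(-78.9) = -687.22
Σ gᵢ = 6.7 + 1.6 + 6.6 = 14.9
Vm = -687.22 / 14.9 = -46.12 mV

-46.1 mV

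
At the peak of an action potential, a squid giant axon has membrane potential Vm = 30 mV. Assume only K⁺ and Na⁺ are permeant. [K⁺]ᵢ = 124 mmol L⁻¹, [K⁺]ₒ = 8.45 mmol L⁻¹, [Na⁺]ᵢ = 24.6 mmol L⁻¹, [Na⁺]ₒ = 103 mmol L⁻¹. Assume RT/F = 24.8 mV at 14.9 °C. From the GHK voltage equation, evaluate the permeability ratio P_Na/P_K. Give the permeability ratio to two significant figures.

20

Let α = P_Na/P_K. GHK: Vm = 24.8·ln[(Kₒ + α·Naₒ)/(Kᵢ + α·Naᵢ)].
e^(Vm/24.8) = e^(30.0/24.8) = 3.3524
So 3.3524·(Kᵢ + α·Naᵢ) = Kₒ + α·Naₒ → α = (3.3524·124.0 − 8.45) / (103.0 − 3.3524·24.6)
α = (415.7 − 8.45) / (103.0 − 82.47) = 407.2/20.53 = 19.84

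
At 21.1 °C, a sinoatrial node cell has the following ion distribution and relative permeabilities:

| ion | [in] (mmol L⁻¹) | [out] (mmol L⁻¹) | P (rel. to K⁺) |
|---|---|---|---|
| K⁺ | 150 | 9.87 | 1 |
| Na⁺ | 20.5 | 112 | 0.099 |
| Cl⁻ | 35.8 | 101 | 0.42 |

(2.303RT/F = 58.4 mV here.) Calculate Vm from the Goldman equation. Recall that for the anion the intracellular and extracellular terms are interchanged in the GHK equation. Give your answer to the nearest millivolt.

Vm = 58.4 · log₁₀[(Σ P·[cation]ₒ + Σ P·[anion]ᵢ) / (Σ P·[cation]ᵢ + Σ P·[anion]ₒ)]
Numerator = 1×9.87 + 0.099×112 + 0.42×35.8 = 35.99
Denominator = 1×150 + 0.099×20.5 + 0.42×101 = 194.4
Vm = 58.4 · log₁₀(0.18511) = 58.4 × (-0.7326) = -42.78 mV

-43 mV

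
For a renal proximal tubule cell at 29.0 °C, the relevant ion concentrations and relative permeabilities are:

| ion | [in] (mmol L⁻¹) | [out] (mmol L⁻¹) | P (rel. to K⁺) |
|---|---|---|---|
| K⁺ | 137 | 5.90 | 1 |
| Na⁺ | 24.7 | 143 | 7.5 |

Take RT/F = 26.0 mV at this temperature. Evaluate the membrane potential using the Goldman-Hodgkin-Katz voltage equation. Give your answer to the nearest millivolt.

Vm = 26.0 · ln[(Σ P·[cation]ₒ + Σ P·[anion]ᵢ) / (Σ P·[cation]ᵢ + Σ P·[anion]ₒ)]
Numerator = 1×5.90 + 7.5×143 = 1078
Denominator = 1×137 + 7.5×24.7 = 322.2
Vm = 26.0 · ln(3.3465) = 26.0 × (1.2079) = 31.41 mV

31 mV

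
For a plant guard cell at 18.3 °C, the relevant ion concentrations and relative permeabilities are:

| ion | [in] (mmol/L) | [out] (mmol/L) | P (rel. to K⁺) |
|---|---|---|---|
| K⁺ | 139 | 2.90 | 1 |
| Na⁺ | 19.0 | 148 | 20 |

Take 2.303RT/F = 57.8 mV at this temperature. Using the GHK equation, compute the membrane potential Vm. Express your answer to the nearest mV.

Vm = 57.8 · log₁₀[(Σ P·[cation]ₒ + Σ P·[anion]ᵢ) / (Σ P·[cation]ᵢ + Σ P·[anion]ₒ)]
Numerator = 1×2.90 + 20×148 = 2963
Denominator = 1×139 + 20×19.0 = 519
Vm = 57.8 · log₁₀(5.7089) = 57.8 × (0.7565) = 43.73 mV

44 mV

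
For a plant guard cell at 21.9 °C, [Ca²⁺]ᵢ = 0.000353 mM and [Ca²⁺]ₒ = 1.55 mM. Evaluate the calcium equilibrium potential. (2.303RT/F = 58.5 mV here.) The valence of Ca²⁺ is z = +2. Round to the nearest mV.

107 mV

E = (58.5/z) · log₁₀([Ca²⁺]_out/[Ca²⁺]_in) with z = +2.
= (58.5/2) · log₁₀(1.55/0.000353) = 29.25 · log₁₀(4391)
= 29.25 · (3.6426) = 106.54 mV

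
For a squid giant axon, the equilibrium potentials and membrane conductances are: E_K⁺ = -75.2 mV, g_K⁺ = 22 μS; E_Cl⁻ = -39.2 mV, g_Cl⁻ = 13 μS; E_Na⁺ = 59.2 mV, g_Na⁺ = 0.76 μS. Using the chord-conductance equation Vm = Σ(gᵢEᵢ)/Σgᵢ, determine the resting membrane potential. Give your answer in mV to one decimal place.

Σ gᵢEᵢ = 22·(-75.2) + 13·(-39.2) + 0.76·(59.2) = -2119.01
Σ gᵢ = 22 + 13 + 0.76 = 35.76
Vm = -2119.01 / 35.76 = -59.26 mV

-59.3 mV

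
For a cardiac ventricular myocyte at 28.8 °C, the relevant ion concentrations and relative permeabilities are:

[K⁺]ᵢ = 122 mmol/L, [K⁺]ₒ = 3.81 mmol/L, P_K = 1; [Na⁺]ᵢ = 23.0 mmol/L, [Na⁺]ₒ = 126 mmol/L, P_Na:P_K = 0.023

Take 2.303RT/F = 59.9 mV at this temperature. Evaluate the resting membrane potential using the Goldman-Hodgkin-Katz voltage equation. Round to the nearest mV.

-76 mV

Vm = 59.9 · log₁₀[(Σ P·[cation]ₒ + Σ P·[anion]ᵢ) / (Σ P·[cation]ᵢ + Σ P·[anion]ₒ)]
Numerator = 1×3.81 + 0.023×126 = 6.708
Denominator = 1×122 + 0.023×23.0 = 122.5
Vm = 59.9 · log₁₀(0.054746) = 59.9 × (-1.2616) = -75.57 mV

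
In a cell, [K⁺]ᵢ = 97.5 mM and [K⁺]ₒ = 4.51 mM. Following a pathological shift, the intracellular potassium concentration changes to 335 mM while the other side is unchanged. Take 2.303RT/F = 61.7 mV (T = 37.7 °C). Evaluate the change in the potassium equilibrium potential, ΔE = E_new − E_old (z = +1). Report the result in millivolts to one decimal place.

E_old = (61.7/1)·log₁₀(4.51/97.5) = -82.36 mV
E_new = (61.7/1)·log₁₀(4.51/335) = -115.43 mV
ΔE = -115.43 − (-82.36) = -33.07 mV

-33.1 mV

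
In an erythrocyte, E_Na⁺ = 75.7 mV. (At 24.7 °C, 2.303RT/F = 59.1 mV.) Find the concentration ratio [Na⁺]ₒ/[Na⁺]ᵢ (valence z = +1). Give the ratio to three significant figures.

log₁₀([out]/[in]) = E·z/(59.1) = 75.7 × 1 / 59.1 = 1.2809
[out]/[in] = 10^(1.2809) = 19.09

19.1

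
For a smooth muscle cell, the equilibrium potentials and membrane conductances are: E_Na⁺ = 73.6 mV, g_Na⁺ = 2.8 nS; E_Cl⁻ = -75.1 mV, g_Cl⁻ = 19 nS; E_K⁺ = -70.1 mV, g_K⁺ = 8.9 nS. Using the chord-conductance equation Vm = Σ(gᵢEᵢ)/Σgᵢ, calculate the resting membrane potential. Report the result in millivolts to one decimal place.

-60.1 mV

Σ gᵢEᵢ = 2.8·(73.6) + 19·(-75.1) + 8.9·(-70.1) = -1844.71
Σ gᵢ = 2.8 + 19 + 8.9 = 30.7
Vm = -1844.71 / 30.7 = -60.09 mV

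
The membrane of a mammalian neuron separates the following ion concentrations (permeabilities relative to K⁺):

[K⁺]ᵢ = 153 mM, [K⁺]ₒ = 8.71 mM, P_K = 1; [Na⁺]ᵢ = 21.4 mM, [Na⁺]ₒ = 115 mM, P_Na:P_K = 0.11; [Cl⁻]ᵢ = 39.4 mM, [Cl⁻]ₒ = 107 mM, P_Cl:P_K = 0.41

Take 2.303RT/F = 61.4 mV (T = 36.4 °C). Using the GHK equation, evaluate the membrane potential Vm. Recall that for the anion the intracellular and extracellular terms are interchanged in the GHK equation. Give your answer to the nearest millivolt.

Vm = 61.4 · log₁₀[(Σ P·[cation]ₒ + Σ P·[anion]ᵢ) / (Σ P·[cation]ᵢ + Σ P·[anion]ₒ)]
Numerator = 1×8.71 + 0.11×115 + 0.41×39.4 = 37.51
Denominator = 1×153 + 0.11×21.4 + 0.41×107 = 199.2
Vm = 61.4 · log₁₀(0.1883) = 61.4 × (-0.7251) = -44.52 mV

-45 mV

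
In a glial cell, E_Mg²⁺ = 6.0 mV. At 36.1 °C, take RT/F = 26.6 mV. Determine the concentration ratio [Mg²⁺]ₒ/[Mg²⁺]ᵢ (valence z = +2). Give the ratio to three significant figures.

1.57

ln([out]/[in]) = E·z/(26.6) = 6.0 × 2 / 26.6 = 0.4511
[out]/[in] = e^(0.4511) = 1.57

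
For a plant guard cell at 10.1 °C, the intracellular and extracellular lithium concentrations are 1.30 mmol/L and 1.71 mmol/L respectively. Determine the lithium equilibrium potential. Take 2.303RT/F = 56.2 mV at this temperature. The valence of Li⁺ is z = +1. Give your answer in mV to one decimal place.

6.7 mV

E = (56.2/z) · log₁₀([Li⁺]_out/[Li⁺]_in) with z = +1.
= (56.2/1) · log₁₀(1.71/1.30) = 56.20 · log₁₀(1.315)
= 56.20 · (0.1191) = 6.69 mV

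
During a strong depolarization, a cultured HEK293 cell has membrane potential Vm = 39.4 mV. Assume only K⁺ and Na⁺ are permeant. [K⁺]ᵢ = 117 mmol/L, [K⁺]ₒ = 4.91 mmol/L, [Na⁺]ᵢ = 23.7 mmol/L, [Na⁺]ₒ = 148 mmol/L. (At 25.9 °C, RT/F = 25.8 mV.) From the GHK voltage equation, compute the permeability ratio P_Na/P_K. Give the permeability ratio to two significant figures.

Let α = P_Na/P_K. GHK: Vm = 25.8·ln[(Kₒ + α·Naₒ)/(Kᵢ + α·Naᵢ)].
e^(Vm/25.8) = e^(39.4/25.8) = 4.6049
So 4.6049·(Kᵢ + α·Naᵢ) = Kₒ + α·Naₒ → α = (4.6049·117.0 − 4.91) / (148.0 − 4.6049·23.7)
α = (538.8 − 4.91) / (148.0 − 109.1) = 533.9/38.86 = 13.74

14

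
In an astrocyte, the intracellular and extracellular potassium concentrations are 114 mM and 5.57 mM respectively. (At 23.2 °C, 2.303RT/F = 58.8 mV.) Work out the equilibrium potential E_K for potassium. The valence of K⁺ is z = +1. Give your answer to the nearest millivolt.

-77 mV

E = (58.8/z) · log₁₀([K⁺]_out/[K⁺]_in) with z = +1.
= (58.8/1) · log₁₀(5.57/114) = 58.80 · log₁₀(0.04886)
= 58.80 · (-1.3110) = -77.09 mV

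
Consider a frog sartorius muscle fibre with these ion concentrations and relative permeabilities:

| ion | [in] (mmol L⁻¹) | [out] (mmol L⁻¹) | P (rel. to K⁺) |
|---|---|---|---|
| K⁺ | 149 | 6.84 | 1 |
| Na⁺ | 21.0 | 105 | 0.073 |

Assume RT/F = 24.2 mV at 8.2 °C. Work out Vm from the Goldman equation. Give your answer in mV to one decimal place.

Vm = 24.2 · ln[(Σ P·[cation]ₒ + Σ P·[anion]ᵢ) / (Σ P·[cation]ᵢ + Σ P·[anion]ₒ)]
Numerator = 1×6.84 + 0.073×105 = 14.5
Denominator = 1×149 + 0.073×21.0 = 150.5
Vm = 24.2 · ln(0.096358) = 24.2 × (-2.3397) = -56.62 mV

-56.6 mV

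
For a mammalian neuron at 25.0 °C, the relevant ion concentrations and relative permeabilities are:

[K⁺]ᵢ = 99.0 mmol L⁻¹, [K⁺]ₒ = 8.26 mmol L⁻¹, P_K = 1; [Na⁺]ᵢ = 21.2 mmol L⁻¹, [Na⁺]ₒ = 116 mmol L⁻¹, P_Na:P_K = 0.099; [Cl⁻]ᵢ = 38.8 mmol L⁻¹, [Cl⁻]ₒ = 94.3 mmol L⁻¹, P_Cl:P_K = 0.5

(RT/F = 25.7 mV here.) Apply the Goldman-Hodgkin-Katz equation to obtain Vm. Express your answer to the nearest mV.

-34 mV

Vm = 25.7 · ln[(Σ P·[cation]ₒ + Σ P·[anion]ᵢ) / (Σ P·[cation]ᵢ + Σ P·[anion]ₒ)]
Numerator = 1×8.26 + 0.099×116 + 0.5×38.8 = 39.14
Denominator = 1×99.0 + 0.099×21.2 + 0.5×94.3 = 148.2
Vm = 25.7 · ln(0.26404) = 25.7 × (-1.3316) = -34.22 mV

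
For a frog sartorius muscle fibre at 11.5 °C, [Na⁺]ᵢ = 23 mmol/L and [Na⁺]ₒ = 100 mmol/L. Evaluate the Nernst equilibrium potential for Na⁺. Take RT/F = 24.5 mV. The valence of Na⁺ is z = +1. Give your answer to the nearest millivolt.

36 mV

E = (24.5/z) · ln([Na⁺]_out/[Na⁺]_in) with z = +1.
= (24.5/1) · ln(100/23) = 24.50 · ln(4.348)
= 24.50 · (1.4697) = 36.01 mV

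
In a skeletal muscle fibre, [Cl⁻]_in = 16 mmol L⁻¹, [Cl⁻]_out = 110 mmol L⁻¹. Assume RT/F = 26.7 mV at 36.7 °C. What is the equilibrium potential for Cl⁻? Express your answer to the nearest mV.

-51 mV

E = (26.7/z) · ln([Cl⁻]_out/[Cl⁻]_in) with z = -1.
For an anion, dividing by z = -1 reverses the sign.
= (26.7/-1) · ln(110/16) = -26.70 · ln(6.875)
= -26.70 · (1.9279) = -51.47 mV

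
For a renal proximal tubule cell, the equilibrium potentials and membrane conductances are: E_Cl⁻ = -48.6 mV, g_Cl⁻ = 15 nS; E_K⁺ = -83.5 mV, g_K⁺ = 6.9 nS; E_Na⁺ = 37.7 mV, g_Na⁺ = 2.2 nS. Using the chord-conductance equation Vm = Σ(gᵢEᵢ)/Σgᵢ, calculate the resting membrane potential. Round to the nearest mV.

Σ gᵢEᵢ = 15·(-48.6) + 6.9·(-83.5) + 2.2·(37.7) = -1222.21
Σ gᵢ = 15 + 6.9 + 2.2 = 24.1
Vm = -1222.21 / 24.1 = -50.71 mV

-51 mV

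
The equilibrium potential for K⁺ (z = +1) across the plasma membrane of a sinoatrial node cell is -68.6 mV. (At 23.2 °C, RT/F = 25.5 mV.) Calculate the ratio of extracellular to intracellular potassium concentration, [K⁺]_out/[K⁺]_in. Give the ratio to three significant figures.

ln([out]/[in]) = E·z/(25.5) = -68.6 × 1 / 25.5 = -2.6902
[out]/[in] = e^(-2.6902) = 0.06787

0.0679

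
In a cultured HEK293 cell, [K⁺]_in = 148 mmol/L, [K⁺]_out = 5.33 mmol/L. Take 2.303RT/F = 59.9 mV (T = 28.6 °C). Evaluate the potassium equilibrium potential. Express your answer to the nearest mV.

E = (59.9/z) · log₁₀([K⁺]_out/[K⁺]_in) with z = +1.
= (59.9/1) · log₁₀(5.33/148) = 59.90 · log₁₀(0.03601)
= 59.90 · (-1.4435) = -86.47 mV

-86 mV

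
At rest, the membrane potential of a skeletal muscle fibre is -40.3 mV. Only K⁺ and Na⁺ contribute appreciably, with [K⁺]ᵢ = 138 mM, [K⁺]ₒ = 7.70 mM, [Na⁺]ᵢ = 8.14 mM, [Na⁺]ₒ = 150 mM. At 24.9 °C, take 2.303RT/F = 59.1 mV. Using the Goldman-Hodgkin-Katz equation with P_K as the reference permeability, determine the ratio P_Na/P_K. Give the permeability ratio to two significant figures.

0.14

Let α = P_Na/P_K. GHK: Vm = 59.1·log₁₀[(Kₒ + α·Naₒ)/(Kᵢ + α·Naᵢ)].
10^(Vm/59.1) = 10^(-40.3/59.1) = 0.20802
So 0.20802·(Kᵢ + α·Naᵢ) = Kₒ + α·Naₒ → α = (0.20802·138.0 − 7.7) / (150.0 − 0.20802·8.14)
α = (28.71 − 7.7) / (150.0 − 1.693) = 21.01/148.3 = 0.1416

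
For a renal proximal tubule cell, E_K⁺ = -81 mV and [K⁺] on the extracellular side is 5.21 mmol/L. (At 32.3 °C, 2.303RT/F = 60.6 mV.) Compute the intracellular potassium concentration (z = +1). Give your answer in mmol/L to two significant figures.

Nernst: E = (60.6/1) · log₁₀([out]/[in]), so log₁₀([out]/[in]) = -81.0 × 1 / 60.6 = -1.3366.
[out]/[in] = 10^(-1.3366) = 0.04606.
[in] = 5.21 / 0.04606 = 113.1 mmol/L.

110 mmol/L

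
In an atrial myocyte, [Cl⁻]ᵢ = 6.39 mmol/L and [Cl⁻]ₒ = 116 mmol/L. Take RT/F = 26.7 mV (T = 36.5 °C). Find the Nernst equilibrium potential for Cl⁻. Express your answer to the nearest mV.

-77 mV

E = (26.7/z) · ln([Cl⁻]_out/[Cl⁻]_in) with z = -1.
For an anion, dividing by z = -1 reverses the sign.
= (26.7/-1) · ln(116/6.39) = -26.70 · ln(18.15)
= -26.70 · (2.8989) = -77.40 mV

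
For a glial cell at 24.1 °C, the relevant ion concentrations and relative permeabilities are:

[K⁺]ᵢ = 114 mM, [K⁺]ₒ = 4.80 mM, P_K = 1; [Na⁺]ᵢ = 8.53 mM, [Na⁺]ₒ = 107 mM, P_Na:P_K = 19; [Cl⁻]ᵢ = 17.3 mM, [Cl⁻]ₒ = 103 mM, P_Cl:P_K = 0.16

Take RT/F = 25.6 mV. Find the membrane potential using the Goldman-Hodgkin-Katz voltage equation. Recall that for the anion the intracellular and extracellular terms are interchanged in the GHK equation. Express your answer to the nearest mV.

Vm = 25.6 · ln[(Σ P·[cation]ₒ + Σ P·[anion]ᵢ) / (Σ P·[cation]ᵢ + Σ P·[anion]ₒ)]
Numerator = 1×4.80 + 19×107 + 0.16×17.3 = 2041
Denominator = 1×114 + 19×8.53 + 0.16×103 = 292.6
Vm = 25.6 · ln(6.9751) = 25.6 × (1.9423) = 49.72 mV

50 mV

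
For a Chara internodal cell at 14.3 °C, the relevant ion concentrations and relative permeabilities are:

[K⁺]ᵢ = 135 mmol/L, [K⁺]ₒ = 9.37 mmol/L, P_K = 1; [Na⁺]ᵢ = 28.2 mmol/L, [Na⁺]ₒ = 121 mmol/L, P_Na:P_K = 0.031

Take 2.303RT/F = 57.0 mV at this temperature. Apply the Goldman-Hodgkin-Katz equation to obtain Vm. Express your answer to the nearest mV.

Vm = 57.0 · log₁₀[(Σ P·[cation]ₒ + Σ P·[anion]ᵢ) / (Σ P·[cation]ᵢ + Σ P·[anion]ₒ)]
Numerator = 1×9.37 + 0.031×121 = 13.12
Denominator = 1×135 + 0.031×28.2 = 135.9
Vm = 57.0 · log₁₀(0.096567) = 57.0 × (-1.0152) = -57.86 mV

-58 mV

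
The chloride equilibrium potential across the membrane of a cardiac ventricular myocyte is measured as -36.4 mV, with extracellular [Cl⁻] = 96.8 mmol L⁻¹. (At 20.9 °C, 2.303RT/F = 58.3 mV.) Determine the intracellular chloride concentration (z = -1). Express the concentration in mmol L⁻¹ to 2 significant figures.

Nernst: E = (58.3/-1) · log₁₀([out]/[in]), so log₁₀([out]/[in]) = -36.4 × -1 / 58.3 = 0.6244.
[out]/[in] = 10^(0.6244) = 4.211.
[in] = 96.8 / 4.211 = 22.99 mmol L⁻¹.

23 mmol L⁻¹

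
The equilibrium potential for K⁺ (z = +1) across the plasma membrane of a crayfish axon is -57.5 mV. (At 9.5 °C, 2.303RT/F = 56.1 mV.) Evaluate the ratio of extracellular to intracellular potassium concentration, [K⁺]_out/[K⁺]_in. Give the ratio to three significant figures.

log₁₀([out]/[in]) = E·z/(56.1) = -57.5 × 1 / 56.1 = -1.0250
[out]/[in] = 10^(-1.0250) = 0.09442

0.0944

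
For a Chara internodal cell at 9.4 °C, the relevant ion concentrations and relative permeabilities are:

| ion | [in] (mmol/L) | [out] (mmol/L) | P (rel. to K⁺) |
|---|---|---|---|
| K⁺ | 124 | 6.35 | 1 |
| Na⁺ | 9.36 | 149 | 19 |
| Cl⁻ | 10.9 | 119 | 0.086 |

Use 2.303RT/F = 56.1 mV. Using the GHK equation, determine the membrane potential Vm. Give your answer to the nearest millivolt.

54 mV

Vm = 56.1 · log₁₀[(Σ P·[cation]ₒ + Σ P·[anion]ᵢ) / (Σ P·[cation]ᵢ + Σ P·[anion]ₒ)]
Numerator = 1×6.35 + 19×149 + 0.086×10.9 = 2838
Denominator = 1×124 + 19×9.36 + 0.086×119 = 312.1
Vm = 56.1 · log₁₀(9.0949) = 56.1 × (0.9588) = 53.79 mV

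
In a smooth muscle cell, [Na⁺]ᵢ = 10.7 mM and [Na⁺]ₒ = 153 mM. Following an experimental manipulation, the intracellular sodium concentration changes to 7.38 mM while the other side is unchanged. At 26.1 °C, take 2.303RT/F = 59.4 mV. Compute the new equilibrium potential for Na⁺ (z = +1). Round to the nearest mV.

78 mV

After the shift: [Na⁺]_out = 153, [Na⁺]_in = 7.38 mM.
E_new = (59.4/1)·log₁₀(153/7.38) = 59.40 · (1.3166) = 78.21 mV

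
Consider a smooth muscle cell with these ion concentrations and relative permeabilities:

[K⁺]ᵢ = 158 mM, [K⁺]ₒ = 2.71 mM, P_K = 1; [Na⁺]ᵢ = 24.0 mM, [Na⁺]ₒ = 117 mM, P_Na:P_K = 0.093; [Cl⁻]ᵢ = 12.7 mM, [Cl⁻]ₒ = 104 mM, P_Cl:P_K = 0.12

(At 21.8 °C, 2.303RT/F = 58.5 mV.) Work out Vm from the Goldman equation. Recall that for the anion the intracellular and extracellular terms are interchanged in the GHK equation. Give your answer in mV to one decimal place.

Vm = 58.5 · log₁₀[(Σ P·[cation]ₒ + Σ P·[anion]ᵢ) / (Σ P·[cation]ᵢ + Σ P·[anion]ₒ)]
Numerator = 1×2.71 + 0.093×117 + 0.12×12.7 = 15.12
Denominator = 1×158 + 0.093×24.0 + 0.12×104 = 172.7
Vm = 58.5 · log₁₀(0.087516) = 58.5 × (-1.0579) = -61.89 mV

-61.9 mV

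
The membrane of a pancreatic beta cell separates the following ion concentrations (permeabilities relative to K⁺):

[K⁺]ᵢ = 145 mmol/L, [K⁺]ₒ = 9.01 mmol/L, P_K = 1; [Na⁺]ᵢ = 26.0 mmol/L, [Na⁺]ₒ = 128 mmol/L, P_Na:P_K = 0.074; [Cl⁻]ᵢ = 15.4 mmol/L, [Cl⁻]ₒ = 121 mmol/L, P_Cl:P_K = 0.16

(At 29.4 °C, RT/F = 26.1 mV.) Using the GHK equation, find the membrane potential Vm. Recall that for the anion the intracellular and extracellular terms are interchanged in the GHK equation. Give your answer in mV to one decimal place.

-54.1 mV

Vm = 26.1 · ln[(Σ P·[cation]ₒ + Σ P·[anion]ᵢ) / (Σ P·[cation]ᵢ + Σ P·[anion]ₒ)]
Numerator = 1×9.01 + 0.074×128 + 0.16×15.4 = 20.95
Denominator = 1×145 + 0.074×26.0 + 0.16×121 = 166.3
Vm = 26.1 · ln(0.12597) = 26.1 × (-2.0717) = -54.07 mV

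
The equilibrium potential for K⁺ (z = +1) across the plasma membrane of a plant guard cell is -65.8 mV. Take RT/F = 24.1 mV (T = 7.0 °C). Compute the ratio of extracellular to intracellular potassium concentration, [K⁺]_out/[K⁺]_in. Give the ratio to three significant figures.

ln([out]/[in]) = E·z/(24.1) = -65.8 × 1 / 24.1 = -2.7303
[out]/[in] = e^(-2.7303) = 0.0652

0.0652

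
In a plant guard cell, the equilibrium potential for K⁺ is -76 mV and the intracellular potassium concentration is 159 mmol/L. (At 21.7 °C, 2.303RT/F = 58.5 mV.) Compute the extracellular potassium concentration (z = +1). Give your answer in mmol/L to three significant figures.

7.98 mmol/L

Nernst: E = (58.5/1) · log₁₀([out]/[in]), so log₁₀([out]/[in]) = -76.0 × 1 / 58.5 = -1.2991.
[out]/[in] = 10^(-1.2991) = 0.05022.
[out] = 0.05022 × 159 = 7.985 mmol/L.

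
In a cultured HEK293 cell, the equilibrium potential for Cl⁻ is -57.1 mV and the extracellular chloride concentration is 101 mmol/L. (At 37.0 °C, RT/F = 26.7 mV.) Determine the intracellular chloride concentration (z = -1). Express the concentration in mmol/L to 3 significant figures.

11.9 mmol/L

Nernst: E = (26.7/-1) · ln([out]/[in]), so ln([out]/[in]) = -57.1 × -1 / 26.7 = 2.1386.
[out]/[in] = e^(2.1386) = 8.487.
[in] = 101 / 8.487 = 11.9 mmol/L.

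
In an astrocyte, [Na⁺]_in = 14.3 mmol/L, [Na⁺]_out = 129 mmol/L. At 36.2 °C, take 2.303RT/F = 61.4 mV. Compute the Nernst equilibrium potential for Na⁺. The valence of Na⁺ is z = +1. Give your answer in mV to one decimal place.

58.7 mV

E = (61.4/z) · log₁₀([Na⁺]_out/[Na⁺]_in) with z = +1.
= (61.4/1) · log₁₀(129/14.3) = 61.40 · log₁₀(9.021)
= 61.40 · (0.9553) = 58.65 mV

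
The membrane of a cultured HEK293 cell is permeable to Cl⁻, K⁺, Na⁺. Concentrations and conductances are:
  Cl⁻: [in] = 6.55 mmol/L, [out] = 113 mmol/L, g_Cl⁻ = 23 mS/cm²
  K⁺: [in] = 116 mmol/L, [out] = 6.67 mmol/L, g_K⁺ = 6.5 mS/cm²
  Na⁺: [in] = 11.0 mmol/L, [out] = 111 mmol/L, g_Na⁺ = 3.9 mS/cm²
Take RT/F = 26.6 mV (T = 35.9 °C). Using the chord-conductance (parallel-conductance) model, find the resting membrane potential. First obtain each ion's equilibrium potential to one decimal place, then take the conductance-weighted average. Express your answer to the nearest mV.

E_Cl⁻ = (26.6/-1)·ln(113/6.55) = -75.8 mV
E_K⁺ = (26.6/1)·ln(6.67/116) = -76.0 mV
E_Na⁺ = (26.6/1)·ln(111/11.0) = 61.5 mV
Vm = (Σ gᵢEᵢ)/(Σ gᵢ) = (23·-75.8 + 6.5·-76.0 + 3.9·61.5) / (23 + 6.5 + 3.9)
= -1997.55 / 33.4 = -59.81 mV

-60 mV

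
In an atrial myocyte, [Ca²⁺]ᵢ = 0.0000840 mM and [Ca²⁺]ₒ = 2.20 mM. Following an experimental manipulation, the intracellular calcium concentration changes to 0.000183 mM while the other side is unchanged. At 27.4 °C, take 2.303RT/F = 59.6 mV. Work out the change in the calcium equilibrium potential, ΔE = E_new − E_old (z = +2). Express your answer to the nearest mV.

E_old = (59.6/2)·log₁₀(2.20/0.0000840) = 131.66 mV
E_new = (59.6/2)·log₁₀(2.20/0.000183) = 121.58 mV
ΔE = 121.58 − (131.66) = -10.08 mV

-10 mV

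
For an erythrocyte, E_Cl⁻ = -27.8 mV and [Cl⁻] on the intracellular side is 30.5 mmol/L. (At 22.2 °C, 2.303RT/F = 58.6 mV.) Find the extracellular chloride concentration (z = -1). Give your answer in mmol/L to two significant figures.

Nernst: E = (58.6/-1) · log₁₀([out]/[in]), so log₁₀([out]/[in]) = -27.8 × -1 / 58.6 = 0.4744.
[out]/[in] = 10^(0.4744) = 2.981.
[out] = 2.981 × 30.5 = 90.93 mmol/L.

91 mmol/L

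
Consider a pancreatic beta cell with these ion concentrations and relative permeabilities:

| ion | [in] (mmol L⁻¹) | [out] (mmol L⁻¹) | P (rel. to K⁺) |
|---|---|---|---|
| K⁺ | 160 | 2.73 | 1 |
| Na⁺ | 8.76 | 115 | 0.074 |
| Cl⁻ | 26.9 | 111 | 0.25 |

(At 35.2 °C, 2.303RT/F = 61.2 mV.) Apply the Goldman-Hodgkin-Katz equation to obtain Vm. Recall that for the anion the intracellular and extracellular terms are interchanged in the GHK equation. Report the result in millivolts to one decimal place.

-62.5 mV

Vm = 61.2 · log₁₀[(Σ P·[cation]ₒ + Σ P·[anion]ᵢ) / (Σ P·[cation]ᵢ + Σ P·[anion]ₒ)]
Numerator = 1×2.73 + 0.074×115 + 0.25×26.9 = 17.96
Denominator = 1×160 + 0.074×8.76 + 0.25×111 = 188.4
Vm = 61.2 · log₁₀(0.095357) = 61.2 × (-1.0206) = -62.46 mV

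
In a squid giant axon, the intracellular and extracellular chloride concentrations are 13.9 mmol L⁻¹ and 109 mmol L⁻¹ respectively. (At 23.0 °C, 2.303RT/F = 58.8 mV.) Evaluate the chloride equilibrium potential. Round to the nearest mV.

-53 mV

E = (58.8/z) · log₁₀([Cl⁻]_out/[Cl⁻]_in) with z = -1.
For an anion, dividing by z = -1 reverses the sign.
= (58.8/-1) · log₁₀(109/13.9) = -58.80 · log₁₀(7.842)
= -58.80 · (0.8944) = -52.59 mV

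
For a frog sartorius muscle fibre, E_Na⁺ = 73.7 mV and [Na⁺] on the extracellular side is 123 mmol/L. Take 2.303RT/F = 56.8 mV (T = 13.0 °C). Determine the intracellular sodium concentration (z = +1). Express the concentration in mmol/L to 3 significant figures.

6.20 mmol/L

Nernst: E = (56.8/1) · log₁₀([out]/[in]), so log₁₀([out]/[in]) = 73.7 × 1 / 56.8 = 1.2975.
[out]/[in] = 10^(1.2975) = 19.84.
[in] = 123 / 19.84 = 6.2 mmol/L.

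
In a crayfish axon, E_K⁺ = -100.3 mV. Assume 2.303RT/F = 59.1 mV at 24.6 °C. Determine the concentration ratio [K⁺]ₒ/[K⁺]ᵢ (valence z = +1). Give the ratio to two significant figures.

0.020

log₁₀([out]/[in]) = E·z/(59.1) = -100.3 × 1 / 59.1 = -1.6971
[out]/[in] = 10^(-1.6971) = 0.02009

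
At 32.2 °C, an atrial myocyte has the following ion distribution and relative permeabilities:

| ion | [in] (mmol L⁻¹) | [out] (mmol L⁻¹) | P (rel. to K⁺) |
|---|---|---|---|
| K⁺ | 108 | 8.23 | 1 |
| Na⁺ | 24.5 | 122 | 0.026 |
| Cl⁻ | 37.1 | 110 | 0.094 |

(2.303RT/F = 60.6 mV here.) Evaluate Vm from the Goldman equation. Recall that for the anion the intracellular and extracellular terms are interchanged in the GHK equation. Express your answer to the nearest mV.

Vm = 60.6 · log₁₀[(Σ P·[cation]ₒ + Σ P·[anion]ᵢ) / (Σ P·[cation]ᵢ + Σ P·[anion]ₒ)]
Numerator = 1×8.23 + 0.026×122 + 0.094×37.1 = 14.89
Denominator = 1×108 + 0.026×24.5 + 0.094×110 = 119
Vm = 60.6 · log₁₀(0.12515) = 60.6 × (-0.9026) = -54.70 mV

-55 mV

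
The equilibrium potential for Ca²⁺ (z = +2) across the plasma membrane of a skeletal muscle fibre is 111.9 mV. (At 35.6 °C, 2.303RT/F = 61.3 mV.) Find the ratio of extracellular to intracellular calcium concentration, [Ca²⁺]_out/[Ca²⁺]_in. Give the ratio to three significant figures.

4480

log₁₀([out]/[in]) = E·z/(61.3) = 111.9 × 2 / 61.3 = 3.6509
[out]/[in] = 10^(3.6509) = 4476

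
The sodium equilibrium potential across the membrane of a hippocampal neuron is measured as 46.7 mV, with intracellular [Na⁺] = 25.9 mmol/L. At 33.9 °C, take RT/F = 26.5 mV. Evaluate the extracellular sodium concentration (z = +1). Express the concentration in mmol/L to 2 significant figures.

150 mmol/L

Nernst: E = (26.5/1) · ln([out]/[in]), so ln([out]/[in]) = 46.7 × 1 / 26.5 = 1.7623.
[out]/[in] = e^(1.7623) = 5.826.
[out] = 5.826 × 25.9 = 150.9 mmol/L.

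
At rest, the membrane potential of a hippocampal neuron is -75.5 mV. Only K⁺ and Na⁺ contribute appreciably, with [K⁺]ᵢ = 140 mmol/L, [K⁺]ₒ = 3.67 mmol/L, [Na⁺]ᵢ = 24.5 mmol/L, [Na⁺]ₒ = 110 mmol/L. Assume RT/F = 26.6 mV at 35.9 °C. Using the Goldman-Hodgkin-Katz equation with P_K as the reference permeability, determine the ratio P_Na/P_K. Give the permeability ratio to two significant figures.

Let α = P_Na/P_K. GHK: Vm = 26.6·ln[(Kₒ + α·Naₒ)/(Kᵢ + α·Naᵢ)].
e^(Vm/26.6) = e^(-75.5/26.6) = 0.058522
So 0.058522·(Kᵢ + α·Naᵢ) = Kₒ + α·Naₒ → α = (0.058522·140.0 − 3.67) / (110.0 − 0.058522·24.5)
α = (8.193 − 3.67) / (110.0 − 1.434) = 4.523/108.6 = 0.04166

0.042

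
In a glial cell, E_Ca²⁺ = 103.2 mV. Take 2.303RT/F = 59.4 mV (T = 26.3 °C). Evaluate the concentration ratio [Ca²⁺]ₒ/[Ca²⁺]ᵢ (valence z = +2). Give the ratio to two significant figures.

log₁₀([out]/[in]) = E·z/(59.4) = 103.2 × 2 / 59.4 = 3.4747
[out]/[in] = 10^(3.4747) = 2984

3000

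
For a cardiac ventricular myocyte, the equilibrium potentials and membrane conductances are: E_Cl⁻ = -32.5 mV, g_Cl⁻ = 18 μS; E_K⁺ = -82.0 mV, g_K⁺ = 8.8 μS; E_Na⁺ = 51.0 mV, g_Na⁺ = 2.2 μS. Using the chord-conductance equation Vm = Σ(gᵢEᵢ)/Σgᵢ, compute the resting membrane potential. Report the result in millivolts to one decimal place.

Σ gᵢEᵢ = 18·(-32.5) + 8.8·(-82.0) + 2.2·(51.0) = -1194.40
Σ gᵢ = 18 + 8.8 + 2.2 = 29
Vm = -1194.40 / 29 = -41.19 mV

-41.2 mV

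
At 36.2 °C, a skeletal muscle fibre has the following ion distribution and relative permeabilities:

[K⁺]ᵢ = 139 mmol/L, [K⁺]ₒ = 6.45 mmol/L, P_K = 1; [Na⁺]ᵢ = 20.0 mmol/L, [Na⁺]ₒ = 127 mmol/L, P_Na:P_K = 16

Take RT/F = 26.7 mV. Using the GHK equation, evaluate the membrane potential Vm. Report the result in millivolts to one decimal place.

Vm = 26.7 · ln[(Σ P·[cation]ₒ + Σ P·[anion]ᵢ) / (Σ P·[cation]ᵢ + Σ P·[anion]ₒ)]
Numerator = 1×6.45 + 16×127 = 2038
Denominator = 1×139 + 16×20.0 = 459
Vm = 26.7 · ln(4.4411) = 26.7 × (1.4909) = 39.81 mV

39.8 mV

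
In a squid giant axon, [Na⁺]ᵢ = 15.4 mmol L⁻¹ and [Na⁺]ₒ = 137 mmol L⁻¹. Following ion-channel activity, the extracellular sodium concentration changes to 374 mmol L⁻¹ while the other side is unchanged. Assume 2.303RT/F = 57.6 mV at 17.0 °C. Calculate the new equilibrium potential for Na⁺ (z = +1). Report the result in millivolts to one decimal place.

After the shift: [Na⁺]_out = 374, [Na⁺]_in = 15.4 mmol L⁻¹.
E_new = (57.6/1)·log₁₀(374/15.4) = 57.60 · (1.3854) = 79.80 mV

79.8 mV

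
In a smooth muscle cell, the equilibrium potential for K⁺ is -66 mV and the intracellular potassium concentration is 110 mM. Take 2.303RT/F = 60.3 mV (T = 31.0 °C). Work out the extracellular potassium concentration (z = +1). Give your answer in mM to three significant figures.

8.85 mM

Nernst: E = (60.3/1) · log₁₀([out]/[in]), so log₁₀([out]/[in]) = -66.0 × 1 / 60.3 = -1.0945.
[out]/[in] = 10^(-1.0945) = 0.08044.
[out] = 0.08044 × 110 = 8.848 mM.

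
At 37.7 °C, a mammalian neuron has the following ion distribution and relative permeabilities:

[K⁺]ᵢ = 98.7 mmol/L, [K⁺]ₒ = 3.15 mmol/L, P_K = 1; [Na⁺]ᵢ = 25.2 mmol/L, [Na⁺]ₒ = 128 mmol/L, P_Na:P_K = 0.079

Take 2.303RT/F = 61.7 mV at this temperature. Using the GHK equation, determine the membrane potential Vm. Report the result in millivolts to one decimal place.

-54.3 mV

Vm = 61.7 · log₁₀[(Σ P·[cation]ₒ + Σ P·[anion]ᵢ) / (Σ P·[cation]ᵢ + Σ P·[anion]ₒ)]
Numerator = 1×3.15 + 0.079×128 = 13.26
Denominator = 1×98.7 + 0.079×25.2 = 100.7
Vm = 61.7 · log₁₀(0.13171) = 61.7 × (-0.8804) = -54.32 mV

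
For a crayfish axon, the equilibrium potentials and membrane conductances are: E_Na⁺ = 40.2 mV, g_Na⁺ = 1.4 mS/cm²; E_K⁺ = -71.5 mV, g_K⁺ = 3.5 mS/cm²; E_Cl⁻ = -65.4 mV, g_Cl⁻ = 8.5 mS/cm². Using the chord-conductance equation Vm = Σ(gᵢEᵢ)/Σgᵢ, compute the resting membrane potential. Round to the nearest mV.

-56 mV

Σ gᵢEᵢ = 1.4·(40.2) + 3.5·(-71.5) + 8.5·(-65.4) = -749.87
Σ gᵢ = 1.4 + 3.5 + 8.5 = 13.4
Vm = -749.87 / 13.4 = -55.96 mV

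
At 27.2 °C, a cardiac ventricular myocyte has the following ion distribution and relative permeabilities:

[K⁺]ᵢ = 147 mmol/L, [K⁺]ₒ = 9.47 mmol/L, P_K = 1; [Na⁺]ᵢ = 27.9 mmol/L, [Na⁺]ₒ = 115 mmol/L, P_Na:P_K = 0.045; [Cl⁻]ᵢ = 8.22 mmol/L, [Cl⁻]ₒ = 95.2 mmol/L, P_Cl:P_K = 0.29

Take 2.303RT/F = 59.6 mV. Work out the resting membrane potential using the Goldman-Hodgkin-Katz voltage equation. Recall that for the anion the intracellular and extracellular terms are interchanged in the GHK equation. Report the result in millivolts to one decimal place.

-60.4 mV

Vm = 59.6 · log₁₀[(Σ P·[cation]ₒ + Σ P·[anion]ᵢ) / (Σ P·[cation]ᵢ + Σ P·[anion]ₒ)]
Numerator = 1×9.47 + 0.045×115 + 0.29×8.22 = 17.03
Denominator = 1×147 + 0.045×27.9 + 0.29×95.2 = 175.9
Vm = 59.6 · log₁₀(0.09683) = 59.6 × (-1.0140) = -60.43 mV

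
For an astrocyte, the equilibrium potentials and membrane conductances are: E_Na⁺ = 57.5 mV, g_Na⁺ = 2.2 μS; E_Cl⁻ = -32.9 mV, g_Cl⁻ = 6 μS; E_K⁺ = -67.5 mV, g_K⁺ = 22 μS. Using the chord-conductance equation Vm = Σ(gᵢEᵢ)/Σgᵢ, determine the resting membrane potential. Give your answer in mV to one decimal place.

-51.5 mV

Σ gᵢEᵢ = 2.2·(57.5) + 6·(-32.9) + 22·(-67.5) = -1555.90
Σ gᵢ = 2.2 + 6 + 22 = 30.2
Vm = -1555.90 / 30.2 = -51.52 mV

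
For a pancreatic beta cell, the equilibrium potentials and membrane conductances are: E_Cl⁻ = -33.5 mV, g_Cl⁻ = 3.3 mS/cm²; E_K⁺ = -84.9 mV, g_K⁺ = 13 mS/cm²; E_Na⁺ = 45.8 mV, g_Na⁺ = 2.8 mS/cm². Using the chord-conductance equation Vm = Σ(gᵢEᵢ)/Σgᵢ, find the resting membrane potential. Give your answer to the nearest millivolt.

-57 mV

Σ gᵢEᵢ = 3.3·(-33.5) + 13·(-84.9) + 2.8·(45.8) = -1086.01
Σ gᵢ = 3.3 + 13 + 2.8 = 19.1
Vm = -1086.01 / 19.1 = -56.86 mV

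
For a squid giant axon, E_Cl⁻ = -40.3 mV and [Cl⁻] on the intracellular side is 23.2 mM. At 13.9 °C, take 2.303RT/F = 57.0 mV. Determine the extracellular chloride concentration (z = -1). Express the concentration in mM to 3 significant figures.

Nernst: E = (57.0/-1) · log₁₀([out]/[in]), so log₁₀([out]/[in]) = -40.3 × -1 / 57.0 = 0.7070.
[out]/[in] = 10^(0.7070) = 5.094.
[out] = 5.094 × 23.2 = 118.2 mM.

118 mM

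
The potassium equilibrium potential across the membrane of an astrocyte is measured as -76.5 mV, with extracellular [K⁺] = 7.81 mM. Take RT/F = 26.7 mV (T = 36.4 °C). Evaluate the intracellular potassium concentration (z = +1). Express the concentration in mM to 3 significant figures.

Nernst: E = (26.7/1) · ln([out]/[in]), so ln([out]/[in]) = -76.5 × 1 / 26.7 = -2.8652.
[out]/[in] = e^(-2.8652) = 0.05697.
[in] = 7.81 / 0.05697 = 137.1 mM.

137 mM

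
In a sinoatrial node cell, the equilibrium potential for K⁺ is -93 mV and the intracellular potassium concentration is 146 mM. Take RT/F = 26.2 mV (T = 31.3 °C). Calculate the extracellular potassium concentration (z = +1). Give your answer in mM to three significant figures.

Nernst: E = (26.2/1) · ln([out]/[in]), so ln([out]/[in]) = -93.0 × 1 / 26.2 = -3.5496.
[out]/[in] = e^(-3.5496) = 0.02874.
[out] = 0.02874 × 146 = 4.195 mM.

4.20 mM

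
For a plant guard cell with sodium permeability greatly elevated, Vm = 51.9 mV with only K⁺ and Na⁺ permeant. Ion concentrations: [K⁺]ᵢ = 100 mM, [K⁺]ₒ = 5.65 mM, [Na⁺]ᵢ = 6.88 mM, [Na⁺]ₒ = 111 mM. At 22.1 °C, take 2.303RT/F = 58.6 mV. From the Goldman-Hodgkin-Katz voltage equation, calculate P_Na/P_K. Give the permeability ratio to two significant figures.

13

Let α = P_Na/P_K. GHK: Vm = 58.6·log₁₀[(Kₒ + α·Naₒ)/(Kᵢ + α·Naᵢ)].
10^(Vm/58.6) = 10^(51.9/58.6) = 7.6854
So 7.6854·(Kᵢ + α·Naᵢ) = Kₒ + α·Naₒ → α = (7.6854·100.0 − 5.65) / (111.0 − 7.6854·6.88)
α = (768.5 − 5.65) / (111.0 − 52.88) = 762.9/58.12 = 13.13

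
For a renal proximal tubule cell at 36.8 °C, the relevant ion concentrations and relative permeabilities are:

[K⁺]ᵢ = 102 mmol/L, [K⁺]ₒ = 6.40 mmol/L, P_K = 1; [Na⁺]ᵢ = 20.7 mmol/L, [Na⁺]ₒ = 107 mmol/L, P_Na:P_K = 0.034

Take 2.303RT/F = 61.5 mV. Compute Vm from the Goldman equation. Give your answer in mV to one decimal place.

Vm = 61.5 · log₁₀[(Σ P·[cation]ₒ + Σ P·[anion]ᵢ) / (Σ P·[cation]ᵢ + Σ P·[anion]ₒ)]
Numerator = 1×6.40 + 0.034×107 = 10.04
Denominator = 1×102 + 0.034×20.7 = 102.7
Vm = 61.5 · log₁₀(0.097737) = 61.5 × (-1.0099) = -62.11 mV

-62.1 mV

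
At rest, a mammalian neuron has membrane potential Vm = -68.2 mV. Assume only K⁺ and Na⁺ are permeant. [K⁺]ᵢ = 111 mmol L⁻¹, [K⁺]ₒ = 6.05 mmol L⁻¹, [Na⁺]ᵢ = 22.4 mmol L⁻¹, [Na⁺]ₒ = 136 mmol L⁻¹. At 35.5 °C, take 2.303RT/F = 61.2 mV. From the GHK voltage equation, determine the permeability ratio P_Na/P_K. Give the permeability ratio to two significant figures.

Let α = P_Na/P_K. GHK: Vm = 61.2·log₁₀[(Kₒ + α·Naₒ)/(Kᵢ + α·Naᵢ)].
10^(Vm/61.2) = 10^(-68.2/61.2) = 0.076846
So 0.076846·(Kᵢ + α·Naᵢ) = Kₒ + α·Naₒ → α = (0.076846·111.0 − 6.05) / (136.0 − 0.076846·22.4)
α = (8.53 − 6.05) / (136.0 − 1.721) = 2.48/134.3 = 0.01847

0.018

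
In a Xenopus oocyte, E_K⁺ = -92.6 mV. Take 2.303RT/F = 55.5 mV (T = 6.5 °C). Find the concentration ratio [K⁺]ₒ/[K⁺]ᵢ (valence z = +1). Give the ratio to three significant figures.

0.0215

log₁₀([out]/[in]) = E·z/(55.5) = -92.6 × 1 / 55.5 = -1.6685
[out]/[in] = 10^(-1.6685) = 0.02146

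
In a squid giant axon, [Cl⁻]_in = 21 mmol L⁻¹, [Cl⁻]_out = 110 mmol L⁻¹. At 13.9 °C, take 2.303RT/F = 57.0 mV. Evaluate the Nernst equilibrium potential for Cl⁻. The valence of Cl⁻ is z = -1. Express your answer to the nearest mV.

-41 mV

E = (57.0/z) · log₁₀([Cl⁻]_out/[Cl⁻]_in) with z = -1.
For an anion, dividing by z = -1 reverses the sign.
= (57.0/-1) · log₁₀(110/21) = -57.00 · log₁₀(5.238)
= -57.00 · (0.7192) = -40.99 mV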